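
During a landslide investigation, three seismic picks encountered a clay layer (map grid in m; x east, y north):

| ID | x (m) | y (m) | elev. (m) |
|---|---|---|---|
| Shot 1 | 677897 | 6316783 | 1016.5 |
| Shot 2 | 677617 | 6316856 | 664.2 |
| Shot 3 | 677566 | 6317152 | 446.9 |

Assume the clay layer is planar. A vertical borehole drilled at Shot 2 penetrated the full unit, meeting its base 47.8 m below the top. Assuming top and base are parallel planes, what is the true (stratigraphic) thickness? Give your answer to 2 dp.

29.99 m

Two edge vectors: Shot 1→Shot 2 = (-280, 73, -352.3), Shot 1→Shot 3 = (-331, 369, -569.6).
Normal n = (Shot 1→Shot 2) × (Shot 1→Shot 3) = (88417.9, -42876.7, -79157).
So ∂z/∂x = −n_x/n_z = 1.11699 and ∂z/∂y = −n_y/n_z = −0.54167.
|∇z| = √(a²+b²) = 1.24140, so dip δ = arctan(1.24140) = 51.15°.
True thickness = vertical thickness × cos δ = 47.8 × cos 51.15° = 29.99 m.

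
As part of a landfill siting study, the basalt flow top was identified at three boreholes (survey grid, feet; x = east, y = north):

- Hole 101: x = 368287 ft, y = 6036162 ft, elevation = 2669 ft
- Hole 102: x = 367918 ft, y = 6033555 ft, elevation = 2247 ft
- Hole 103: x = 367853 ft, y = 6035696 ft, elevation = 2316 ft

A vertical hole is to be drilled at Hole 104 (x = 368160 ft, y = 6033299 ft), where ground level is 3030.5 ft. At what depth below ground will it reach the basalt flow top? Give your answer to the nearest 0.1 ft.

Two edge vectors: Hole 101→Hole 102 = (-369, -2607, -422), Hole 101→Hole 103 = (-434, -466, -353).
Normal n = (Hole 101→Hole 102) × (Hole 101→Hole 103) = (723619, 52891, -959484).
So ∂z/∂x = −n_x/n_z = 0.754175161 and ∂z/∂y = −n_y/n_z = 0.055124421.
Intercept c from Hole 101: 2669 − 277752.91 − 332739.94 = −607823.84.
At (368160, 6033299): z_contact = 277657.13 + 332582.11 − 607823.84 = 2415.40 ft.
Depth below ground = 3030.5 − 2415.40 = 615.1 ft.

615.1 ft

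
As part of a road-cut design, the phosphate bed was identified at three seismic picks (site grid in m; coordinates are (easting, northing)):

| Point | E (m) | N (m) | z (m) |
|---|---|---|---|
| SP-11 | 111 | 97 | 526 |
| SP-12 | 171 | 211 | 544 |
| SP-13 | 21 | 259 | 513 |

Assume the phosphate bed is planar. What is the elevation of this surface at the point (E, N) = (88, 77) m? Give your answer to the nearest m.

520 m

Let the plane be z = a·E + b·N + c.
SP-12−SP-11: 60a + 114b = 18;  SP-13−SP-11: −90a + 162b = −13.
Solving gives a = 0.22012, b = 0.04204.
Then c = 526 − a·111 − b·97 = 497.49.
At (88, 77): z = 19.4 + 3.2 + 497.49 = 520.1 m.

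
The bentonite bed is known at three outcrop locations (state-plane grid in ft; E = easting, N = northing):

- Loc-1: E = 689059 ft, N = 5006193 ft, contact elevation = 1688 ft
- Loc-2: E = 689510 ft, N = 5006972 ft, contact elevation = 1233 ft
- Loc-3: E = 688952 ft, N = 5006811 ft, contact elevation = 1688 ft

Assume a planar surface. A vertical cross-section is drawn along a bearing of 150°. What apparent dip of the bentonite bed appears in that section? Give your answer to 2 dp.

15.21°

Two edge vectors: Loc-1→Loc-2 = (451, 779, -455), Loc-1→Loc-3 = (-107, 618, 0).
Normal n = (Loc-1→Loc-2) × (Loc-1→Loc-3) = (281190, 48685, 362071).
So ∂z/∂E = −n_x/n_z = −0.77662 and ∂z/∂N = −n_y/n_z = −0.13446.
Unit vector along 150° is (sin 150°, cos 150°) = (0.5000, -0.8660).
Slope in that direction = a·(0.5000) + b·(-0.8660) = −0.27186.
Apparent dip = arctan|0.27186| = 15.21° (true dip is 38.2°, so apparent ≤ true as expected).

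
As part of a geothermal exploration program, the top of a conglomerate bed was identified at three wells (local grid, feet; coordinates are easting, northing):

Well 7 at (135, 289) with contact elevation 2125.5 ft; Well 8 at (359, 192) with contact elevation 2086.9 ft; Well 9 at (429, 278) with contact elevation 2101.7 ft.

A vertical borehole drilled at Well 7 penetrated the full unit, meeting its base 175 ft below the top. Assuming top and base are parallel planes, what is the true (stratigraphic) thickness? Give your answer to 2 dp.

170.09 ft

Two edge vectors: Well 7→Well 8 = (224, -97, -38.6), Well 7→Well 9 = (294, -11, -23.8).
Normal n = (Well 7→Well 8) × (Well 7→Well 9) = (1884, -6017.2, 26054).
So ∂z/∂easting = −n_x/n_z = −0.07231 and ∂z/∂northing = −n_y/n_z = 0.23095.
|∇z| = √(a²+b²) = 0.24201, so dip δ = arctan(0.24201) = 13.60°.
True thickness = vertical thickness × cos δ = 175 × cos 13.60° = 170.09 ft.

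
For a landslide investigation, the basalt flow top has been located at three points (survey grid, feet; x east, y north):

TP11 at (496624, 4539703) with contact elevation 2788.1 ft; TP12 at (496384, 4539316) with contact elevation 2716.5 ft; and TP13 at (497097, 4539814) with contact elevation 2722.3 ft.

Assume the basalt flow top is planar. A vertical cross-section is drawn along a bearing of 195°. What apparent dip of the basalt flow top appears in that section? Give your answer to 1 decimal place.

14.1°

Let the plane be z = a·x + b·y + c.
TP12−TP11: −240a − 387b = −71.6;  TP13−TP11: 473a + 111b = −65.8.
Solving gives a = −0.21362, b = 0.31749.
Unit vector along 195° is (sin 195°, cos 195°) = (-0.2588, -0.9659).
Slope in that direction = a·(-0.2588) + b·(-0.9659) = −0.25138.
Apparent dip = arctan|0.25138| = 14.1° (true dip is 20.9°, so apparent ≤ true as expected).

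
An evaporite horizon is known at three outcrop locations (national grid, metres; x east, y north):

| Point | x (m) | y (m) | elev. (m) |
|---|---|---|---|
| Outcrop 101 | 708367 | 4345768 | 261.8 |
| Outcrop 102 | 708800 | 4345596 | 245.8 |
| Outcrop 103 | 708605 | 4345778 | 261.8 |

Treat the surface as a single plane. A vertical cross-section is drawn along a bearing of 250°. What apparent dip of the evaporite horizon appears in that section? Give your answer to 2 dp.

Two edge vectors: Outcrop 101→Outcrop 102 = (433, -172, -16), Outcrop 101→Outcrop 103 = (238, 10, 0).
Normal n = (Outcrop 101→Outcrop 102) × (Outcrop 101→Outcrop 103) = (160, -3808, 45266).
So ∂z/∂x = −n_x/n_z = −0.00353 and ∂z/∂y = −n_y/n_z = 0.08412.
Unit vector along 250° is (sin 250°, cos 250°) = (-0.9397, -0.3420).
Slope in that direction = a·(-0.9397) + b·(-0.3420) = −0.02545.
Apparent dip = arctan|0.02545| = 1.46° (true dip is 4.8°, so apparent ≤ true as expected).

1.46°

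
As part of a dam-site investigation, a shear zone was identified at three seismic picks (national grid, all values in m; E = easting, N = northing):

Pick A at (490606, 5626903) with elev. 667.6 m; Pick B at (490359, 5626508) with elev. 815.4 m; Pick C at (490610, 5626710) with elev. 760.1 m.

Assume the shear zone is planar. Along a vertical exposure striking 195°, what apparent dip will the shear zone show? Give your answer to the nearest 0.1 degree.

Two edge vectors: Pick A→Pick B = (-247, -395, 147.8), Pick A→Pick C = (4, -193, 92.5).
Normal n = (Pick A→Pick B) × (Pick A→Pick C) = (-8012.1, 23438.7, 49251).
So ∂z/∂E = −n_x/n_z = 0.16268 and ∂z/∂N = −n_y/n_z = −0.47590.
Unit vector along 195° is (sin 195°, cos 195°) = (-0.2588, -0.9659).
Slope in that direction = a·(-0.2588) + b·(-0.9659) = 0.41758.
Apparent dip = arctan|0.41758| = 22.7° (true dip is 26.7°, so apparent ≤ true as expected).

22.7°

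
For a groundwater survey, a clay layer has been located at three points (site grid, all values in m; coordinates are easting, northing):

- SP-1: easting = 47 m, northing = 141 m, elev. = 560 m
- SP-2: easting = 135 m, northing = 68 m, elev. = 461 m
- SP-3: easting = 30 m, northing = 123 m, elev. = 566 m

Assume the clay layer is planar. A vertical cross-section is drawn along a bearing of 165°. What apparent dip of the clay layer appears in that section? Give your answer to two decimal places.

30.89°

Two edge vectors: SP-1→SP-2 = (88, -73, -99), SP-1→SP-3 = (-17, -18, 6).
Normal n = (SP-1→SP-2) × (SP-1→SP-3) = (-2220, 1155, -2825).
So ∂z/∂easting = −n_x/n_z = −0.78584 and ∂z/∂northing = −n_y/n_z = 0.40885.
Unit vector along 165° is (sin 165°, cos 165°) = (0.2588, -0.9659).
Slope in that direction = a·(0.2588) + b·(-0.9659) = −0.59831.
Apparent dip = arctan|0.59831| = 30.89° (true dip is 41.5°, so apparent ≤ true as expected).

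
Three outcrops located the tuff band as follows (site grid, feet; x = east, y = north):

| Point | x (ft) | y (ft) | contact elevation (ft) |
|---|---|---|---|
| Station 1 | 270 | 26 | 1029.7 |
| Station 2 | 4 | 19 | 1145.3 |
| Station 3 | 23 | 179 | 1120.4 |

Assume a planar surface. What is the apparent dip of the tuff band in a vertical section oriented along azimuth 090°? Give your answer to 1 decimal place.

23.4°

Two edge vectors: Station 1→Station 2 = (-266, -7, 115.6), Station 1→Station 3 = (-247, 153, 90.7).
Normal n = (Station 1→Station 2) × (Station 1→Station 3) = (-18321.7, -4427, -42427).
So ∂z/∂x = −n_x/n_z = −0.43184 and ∂z/∂y = −n_y/n_z = −0.10434.
Unit vector along 090° is (sin 90°, cos 90°) = (1.0000, 0.0000).
Slope in that direction = a·(1.0000) + b·(0.0000) = −0.43184.
Apparent dip = arctan|0.43184| = 23.4° (true dip is 24.0°, so apparent ≤ true as expected).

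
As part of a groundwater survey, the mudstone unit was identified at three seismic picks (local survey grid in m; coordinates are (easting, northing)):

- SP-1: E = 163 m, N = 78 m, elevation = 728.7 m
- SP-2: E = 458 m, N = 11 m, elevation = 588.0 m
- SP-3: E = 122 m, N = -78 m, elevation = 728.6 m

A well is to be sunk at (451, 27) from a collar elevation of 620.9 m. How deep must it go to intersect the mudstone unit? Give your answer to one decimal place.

Let the plane be z = a·E + b·N + c.
SP-2−SP-1: 295a − 67b = −140.7;  SP-3−SP-1: −41a − 156b = −0.1.
Solving gives a = −0.44995, b = 0.11890.
Then c = 728.7 − a·163 − b·78 = 792.77.
At (451, 27): z_contact = −202.93 + 3.21 + 792.77 = 593.05 m.
Depth below ground = 620.9 − 593.05 = 27.8 m.

27.8 m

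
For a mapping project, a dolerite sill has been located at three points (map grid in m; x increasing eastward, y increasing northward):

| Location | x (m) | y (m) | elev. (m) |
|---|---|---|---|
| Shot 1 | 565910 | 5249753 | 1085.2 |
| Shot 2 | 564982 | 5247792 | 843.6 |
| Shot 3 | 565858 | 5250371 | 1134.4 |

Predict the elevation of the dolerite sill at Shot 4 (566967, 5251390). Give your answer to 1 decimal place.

1309.0 m

Two edge vectors: Shot 1→Shot 2 = (-928, -1961, -241.6), Shot 1→Shot 3 = (-52, 618, 49.2).
Normal n = (Shot 1→Shot 2) × (Shot 1→Shot 3) = (52827.6, 58220.8, -675476).
So ∂z/∂x = −n_x/n_z = 0.078207960 and ∂z/∂y = −n_y/n_z = 0.086192256.
Intercept c from Shot 1: 1085.2 − 44258.67 − 452488.05 = −495661.52.
At (566967, 5251390): z = 44341.3 + 452629.1 − 495661.52 = 1309.0 m.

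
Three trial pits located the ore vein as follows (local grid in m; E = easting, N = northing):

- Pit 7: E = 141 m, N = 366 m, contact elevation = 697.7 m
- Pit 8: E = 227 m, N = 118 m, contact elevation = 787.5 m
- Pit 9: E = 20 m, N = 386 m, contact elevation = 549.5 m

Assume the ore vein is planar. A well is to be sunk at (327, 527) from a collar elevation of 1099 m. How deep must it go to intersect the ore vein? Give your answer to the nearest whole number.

161 m

Let the plane be z = a·E + b·N + c.
Pit 8−Pit 7: 86a − 248b = 89.8;  Pit 9−Pit 7: −121a + 20b = −148.2.
Solving gives a = 1.23577, b = 0.06644.
Then c = 697.7 − a·141 − b·366 = 499.14.
At (327, 527): z_contact = 404.1 + 35.0 + 499.14 = 938.3 m.
Depth below ground = 1099 − 938.3 = 161 m.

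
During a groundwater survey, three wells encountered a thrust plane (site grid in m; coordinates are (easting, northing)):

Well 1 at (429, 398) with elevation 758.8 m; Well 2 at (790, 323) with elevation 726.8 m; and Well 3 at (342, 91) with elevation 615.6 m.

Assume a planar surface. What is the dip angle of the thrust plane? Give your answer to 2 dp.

24.91°

Two edge vectors: Well 1→Well 2 = (361, -75, -32), Well 1→Well 3 = (-87, -307, -143.2).
Normal n = (Well 1→Well 2) × (Well 1→Well 3) = (916, 54479.2, -117352).
So ∂z/∂E = −n_x/n_z = 0.00781 and ∂z/∂N = −n_y/n_z = 0.46424.
Gradient magnitude |∇z| = √(a² + b²) = √(0.00006 + 0.21552) = 0.46430.
True dip = arctan(0.46430) = 24.91°, dipping toward S (azimuth ≈ 181°).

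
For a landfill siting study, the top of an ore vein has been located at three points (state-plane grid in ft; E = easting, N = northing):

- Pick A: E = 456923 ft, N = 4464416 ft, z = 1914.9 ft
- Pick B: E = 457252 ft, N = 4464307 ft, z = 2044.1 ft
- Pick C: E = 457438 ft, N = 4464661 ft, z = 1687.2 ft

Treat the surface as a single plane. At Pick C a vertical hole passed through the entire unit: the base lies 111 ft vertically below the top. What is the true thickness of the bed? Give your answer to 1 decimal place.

77.1 ft

Let the plane be z = a·E + b·N + c.
Pick B−Pick A: 329a − 109b = 129.2;  Pick C−Pick A: 515a + 245b = −227.7.
Solving gives a = 0.04998, b = −1.03445.
|∇z| = √(a²+b²) = 1.03566, so dip δ = arctan(1.03566) = 46.00°.
True thickness = vertical thickness × cos δ = 111 × cos 46.00° = 77.1 ft.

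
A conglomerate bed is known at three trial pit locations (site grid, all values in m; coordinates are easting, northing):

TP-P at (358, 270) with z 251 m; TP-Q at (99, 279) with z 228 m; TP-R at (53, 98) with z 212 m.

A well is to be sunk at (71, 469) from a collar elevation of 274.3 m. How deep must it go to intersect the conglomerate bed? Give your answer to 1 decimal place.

36.5 m

Two edge vectors: TP-P→TP-Q = (-259, 9, -23), TP-P→TP-R = (-305, -172, -39).
Normal n = (TP-P→TP-Q) × (TP-P→TP-R) = (-4307, -3086, 47293).
So ∂z/∂easting = −n_x/n_z = 0.09107 and ∂z/∂northing = −n_y/n_z = 0.06525.
Intercept c from TP-P: 251 − 32.60 − 17.62 = 200.78.
At (71, 469): z_contact = 6.47 + 30.60 + 200.78 = 237.85 m.
Depth below ground = 274.3 − 237.85 = 36.5 m.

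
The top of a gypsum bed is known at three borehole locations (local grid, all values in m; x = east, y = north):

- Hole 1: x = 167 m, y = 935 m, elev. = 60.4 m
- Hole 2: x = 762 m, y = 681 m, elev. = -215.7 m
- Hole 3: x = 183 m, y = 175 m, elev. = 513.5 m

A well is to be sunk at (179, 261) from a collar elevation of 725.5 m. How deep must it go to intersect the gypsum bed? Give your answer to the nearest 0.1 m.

Let the plane be z = a·x + b·y + c.
Hole 2−Hole 1: 595a − 254b = −276.1;  Hole 3−Hole 1: 16a − 760b = 453.1.
Solving gives a = −0.72506, b = −0.61145.
Then c = 60.4 − a·167 − b·935 = 753.19.
At (179, 261): z_contact = −129.78 − 159.59 + 753.19 = 463.82 m.
Depth below ground = 725.5 − 463.82 = 261.7 m.

261.7 m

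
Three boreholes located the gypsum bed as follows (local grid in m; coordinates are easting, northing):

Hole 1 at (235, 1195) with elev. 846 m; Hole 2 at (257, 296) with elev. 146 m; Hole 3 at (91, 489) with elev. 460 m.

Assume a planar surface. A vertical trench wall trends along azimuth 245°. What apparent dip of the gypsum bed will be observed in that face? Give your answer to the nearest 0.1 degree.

31.0°

Two edge vectors: Hole 1→Hole 2 = (22, -899, -700), Hole 1→Hole 3 = (-144, -706, -386).
Normal n = (Hole 1→Hole 2) × (Hole 1→Hole 3) = (-147186, 109292, -144988).
So ∂z/∂easting = −n_x/n_z = −1.01516 and ∂z/∂northing = −n_y/n_z = 0.75380.
Unit vector along 245° is (sin 245°, cos 245°) = (-0.9063, -0.4226).
Slope in that direction = a·(-0.9063) + b·(-0.4226) = 0.60148.
Apparent dip = arctan|0.60148| = 31.0° (true dip is 51.7°, so apparent ≤ true as expected).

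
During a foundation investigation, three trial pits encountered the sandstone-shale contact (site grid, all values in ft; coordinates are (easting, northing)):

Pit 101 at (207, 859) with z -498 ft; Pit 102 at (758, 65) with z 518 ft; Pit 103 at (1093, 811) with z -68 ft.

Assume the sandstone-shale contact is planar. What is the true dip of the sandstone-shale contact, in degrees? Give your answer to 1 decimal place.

47.0°

Two edge vectors: Pit 101→Pit 102 = (551, -794, 1016), Pit 101→Pit 103 = (886, -48, 430).
Normal n = (Pit 101→Pit 102) × (Pit 101→Pit 103) = (-292652, 663246, 677036).
So ∂z/∂E = −n_x/n_z = 0.43225 and ∂z/∂N = −n_y/n_z = −0.97963.
Gradient magnitude |∇z| = √(a² + b²) = √(0.18684 + 0.95968) = 1.07076.
True dip = arctan(1.07076) = 47.0°, dipping toward NNW (azimuth ≈ 336°).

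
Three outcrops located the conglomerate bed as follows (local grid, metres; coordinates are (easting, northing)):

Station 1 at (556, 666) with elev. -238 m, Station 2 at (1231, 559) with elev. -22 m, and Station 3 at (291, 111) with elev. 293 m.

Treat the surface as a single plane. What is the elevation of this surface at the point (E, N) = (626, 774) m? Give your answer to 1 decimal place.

-338.4 m

Let the plane be z = a·E + b·N + c.
Station 2−Station 1: 675a − 107b = 216;  Station 3−Station 1: −265a − 555b = 531.
Solving gives a = 0.156492, b = −1.031478.
Then c = -238 − a·556 − b·666 = 361.95.
At (626, 774): z = 98.0 − 798.4 + 361.95 = -338.4 m.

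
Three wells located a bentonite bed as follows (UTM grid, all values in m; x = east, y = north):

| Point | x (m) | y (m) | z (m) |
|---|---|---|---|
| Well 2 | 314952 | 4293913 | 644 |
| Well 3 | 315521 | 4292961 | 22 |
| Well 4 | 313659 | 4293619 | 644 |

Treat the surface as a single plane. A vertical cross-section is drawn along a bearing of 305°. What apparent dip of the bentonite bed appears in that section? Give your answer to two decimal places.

Let the plane be z = a·x + b·y + c.
Well 3−Well 2: 569a − 952b = −622;  Well 4−Well 2: −1293a − 294b = 0.
Solving gives a = −0.13079, b = 0.57519.
Unit vector along 305° is (sin 305°, cos 305°) = (-0.8192, 0.5736).
Slope in that direction = a·(-0.8192) + b·(0.5736) = 0.43705.
Apparent dip = arctan|0.43705| = 23.61° (true dip is 30.5°, so apparent ≤ true as expected).

23.61°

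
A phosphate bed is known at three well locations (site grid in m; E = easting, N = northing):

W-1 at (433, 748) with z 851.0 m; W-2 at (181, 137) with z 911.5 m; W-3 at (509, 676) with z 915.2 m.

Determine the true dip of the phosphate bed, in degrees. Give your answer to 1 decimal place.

Two edge vectors: W-1→W-2 = (-252, -611, 60.5), W-1→W-3 = (76, -72, 64.2).
Normal n = (W-1→W-2) × (W-1→W-3) = (-34870.2, 20776.4, 64580).
So ∂z/∂E = −n_x/n_z = 0.53995 and ∂z/∂N = −n_y/n_z = −0.32172.
Gradient magnitude |∇z| = √(a² + b²) = √(0.29155 + 0.10350) = 0.62853.
True dip = arctan(0.62853) = 32.2°, dipping toward WNW (azimuth ≈ 301°).

32.2°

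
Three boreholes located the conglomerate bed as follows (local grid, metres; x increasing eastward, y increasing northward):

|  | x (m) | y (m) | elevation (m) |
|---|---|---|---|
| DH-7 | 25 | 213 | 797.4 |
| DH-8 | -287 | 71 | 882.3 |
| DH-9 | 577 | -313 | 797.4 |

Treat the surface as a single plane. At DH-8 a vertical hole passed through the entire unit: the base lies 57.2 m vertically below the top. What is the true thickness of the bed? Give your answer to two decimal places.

55.26 m

Two edge vectors: DH-7→DH-8 = (-312, -142, 84.9), DH-7→DH-9 = (552, -526, 0).
Normal n = (DH-7→DH-8) × (DH-7→DH-9) = (44657.4, 46864.8, 242496).
So ∂z/∂x = −n_x/n_z = −0.18416 and ∂z/∂y = −n_y/n_z = −0.19326.
|∇z| = √(a²+b²) = 0.26695, so dip δ = arctan(0.26695) = 14.95°.
True thickness = vertical thickness × cos δ = 57.2 × cos 14.95° = 55.26 m.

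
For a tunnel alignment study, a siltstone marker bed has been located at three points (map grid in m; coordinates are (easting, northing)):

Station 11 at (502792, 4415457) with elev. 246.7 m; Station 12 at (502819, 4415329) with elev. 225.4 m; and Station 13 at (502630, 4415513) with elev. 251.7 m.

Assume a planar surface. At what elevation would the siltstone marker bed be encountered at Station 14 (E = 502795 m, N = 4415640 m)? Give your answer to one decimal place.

Let the plane be z = a·E + b·N + c.
Station 12−Station 11: 27a − 128b = −21.3;  Station 13−Station 11: −162a + 56b = 5.
Solving gives a = 0.028755722, b = 0.172471910.
Then c = 246.7 − a·502792 − b·4415457 = −775753.75.
At (502795, 4415640): z = 14458.2 + 761573.9 − 775753.75 = 278.3 m.

278.3 m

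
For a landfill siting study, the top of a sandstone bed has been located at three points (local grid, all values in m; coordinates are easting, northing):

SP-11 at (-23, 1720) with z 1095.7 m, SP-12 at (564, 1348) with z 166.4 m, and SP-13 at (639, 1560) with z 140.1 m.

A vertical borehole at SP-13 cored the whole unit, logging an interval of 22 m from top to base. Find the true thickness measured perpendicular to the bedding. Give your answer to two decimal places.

Two edge vectors: SP-11→SP-12 = (587, -372, -929.3), SP-11→SP-13 = (662, -160, -955.6).
Normal n = (SP-11→SP-12) × (SP-11→SP-13) = (206795.2, -54259.4, 152344).
So ∂z/∂easting = −n_x/n_z = −1.35742 and ∂z/∂northing = −n_y/n_z = 0.35616.
|∇z| = √(a²+b²) = 1.40337, so dip δ = arctan(1.40337) = 54.53°.
True thickness = vertical thickness × cos δ = 22 × cos 54.53° = 12.77 m.

12.77 m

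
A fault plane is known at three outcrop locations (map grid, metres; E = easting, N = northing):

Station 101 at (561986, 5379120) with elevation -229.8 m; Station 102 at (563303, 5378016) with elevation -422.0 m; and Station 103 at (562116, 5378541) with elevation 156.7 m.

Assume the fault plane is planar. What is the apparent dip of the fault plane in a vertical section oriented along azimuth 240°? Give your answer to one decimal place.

Two edge vectors: Station 101→Station 102 = (1317, -1104, -192.2), Station 101→Station 103 = (130, -579, 386.5).
Normal n = (Station 101→Station 102) × (Station 101→Station 103) = (-537979.8, -534006.5, -619023).
So ∂z/∂E = −n_x/n_z = −0.86908 and ∂z/∂N = −n_y/n_z = −0.86266.
Unit vector along 240° is (sin 240°, cos 240°) = (-0.8660, -0.5000).
Slope in that direction = a·(-0.8660) + b·(-0.5000) = 1.18397.
Apparent dip = arctan|1.18397| = 49.8° (true dip is 50.8°, so apparent ≤ true as expected).

49.8°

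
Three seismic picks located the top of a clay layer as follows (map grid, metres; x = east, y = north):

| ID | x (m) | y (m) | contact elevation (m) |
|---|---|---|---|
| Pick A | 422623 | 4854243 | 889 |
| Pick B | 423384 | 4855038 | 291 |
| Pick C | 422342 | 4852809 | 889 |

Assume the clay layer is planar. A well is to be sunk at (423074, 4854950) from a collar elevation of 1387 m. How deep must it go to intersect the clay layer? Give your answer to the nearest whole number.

Let the plane be z = a·x + b·y + c.
Pick B−Pick A: 761a + 795b = −598;  Pick C−Pick A: −281a − 1434b = 0.
Solving gives a = −0.98807783, b = 0.19361916.
Then c = 889 − a·422623 − b·4854243 = −521401.02.
At (423074, 4854950): z_contact = −418030.0 + 940011.3 − 521401.02 = 580.3 m.
Depth below ground = 1387 − 580.3 = 807 m.

807 m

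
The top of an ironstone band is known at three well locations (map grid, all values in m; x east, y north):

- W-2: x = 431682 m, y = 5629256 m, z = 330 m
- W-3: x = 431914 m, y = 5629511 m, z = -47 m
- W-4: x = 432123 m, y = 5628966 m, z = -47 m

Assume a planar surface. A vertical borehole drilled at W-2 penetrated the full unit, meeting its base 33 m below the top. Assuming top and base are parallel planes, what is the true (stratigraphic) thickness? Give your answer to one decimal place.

20.9 m

Let the plane be z = a·x + b·y + c.
W-3−W-2: 232a + 255b = −377;  W-4−W-2: 441a − 290b = −377.
Solving gives a = −1.14316, b = −0.43838.
|∇z| = √(a²+b²) = 1.22433, so dip δ = arctan(1.22433) = 50.76°.
True thickness = vertical thickness × cos δ = 33 × cos 50.76° = 20.9 m.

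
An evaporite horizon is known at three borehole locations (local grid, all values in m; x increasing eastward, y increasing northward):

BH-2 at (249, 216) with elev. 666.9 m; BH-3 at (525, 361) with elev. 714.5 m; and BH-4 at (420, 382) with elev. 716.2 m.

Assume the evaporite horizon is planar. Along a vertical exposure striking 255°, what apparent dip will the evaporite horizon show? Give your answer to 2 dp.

5.82°

Let the plane be z = a·x + b·y + c.
BH-3−BH-2: 276a + 145b = 47.6;  BH-4−BH-2: 171a + 166b = 49.3.
Solving gives a = 0.03583, b = 0.26008.
Unit vector along 255° is (sin 255°, cos 255°) = (-0.9659, -0.2588).
Slope in that direction = a·(-0.9659) + b·(-0.2588) = −0.10192.
Apparent dip = arctan|0.10192| = 5.82° (true dip is 14.7°, so apparent ≤ true as expected).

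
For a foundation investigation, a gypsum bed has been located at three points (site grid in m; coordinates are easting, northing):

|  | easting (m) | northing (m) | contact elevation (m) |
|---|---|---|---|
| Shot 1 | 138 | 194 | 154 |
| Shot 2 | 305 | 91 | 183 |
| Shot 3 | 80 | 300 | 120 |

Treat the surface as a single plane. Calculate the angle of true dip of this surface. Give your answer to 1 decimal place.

Two edge vectors: Shot 1→Shot 2 = (167, -103, 29), Shot 1→Shot 3 = (-58, 106, -34).
Normal n = (Shot 1→Shot 2) × (Shot 1→Shot 3) = (428, 3996, 11728).
So ∂z/∂easting = −n_x/n_z = −0.03649 and ∂z/∂northing = −n_y/n_z = −0.34072.
Gradient magnitude |∇z| = √(a² + b²) = √(0.00133 + 0.11609) = 0.34267.
True dip = arctan(0.34267) = 18.9°, dipping toward N (azimuth ≈ 006°).

18.9°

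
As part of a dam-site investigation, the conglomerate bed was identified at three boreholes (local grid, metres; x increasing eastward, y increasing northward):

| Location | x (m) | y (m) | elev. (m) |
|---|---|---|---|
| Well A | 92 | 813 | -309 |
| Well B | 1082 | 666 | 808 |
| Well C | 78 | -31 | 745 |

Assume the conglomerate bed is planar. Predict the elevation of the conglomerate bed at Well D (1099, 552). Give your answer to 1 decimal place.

Two edge vectors: Well A→Well B = (990, -147, 1117), Well A→Well C = (-14, -844, 1054).
Normal n = (Well A→Well B) × (Well A→Well C) = (787810, -1059098, -837618).
So ∂z/∂x = −n_x/n_z = 0.940536 and ∂z/∂y = −n_y/n_z = −1.264416.
Intercept c from Well A: -309 − 86.53 + 1027.97 = 632.44.
At (1099, 552): z = 1033.6 − 698.0 + 632.44 = 968.1 m.

968.1 m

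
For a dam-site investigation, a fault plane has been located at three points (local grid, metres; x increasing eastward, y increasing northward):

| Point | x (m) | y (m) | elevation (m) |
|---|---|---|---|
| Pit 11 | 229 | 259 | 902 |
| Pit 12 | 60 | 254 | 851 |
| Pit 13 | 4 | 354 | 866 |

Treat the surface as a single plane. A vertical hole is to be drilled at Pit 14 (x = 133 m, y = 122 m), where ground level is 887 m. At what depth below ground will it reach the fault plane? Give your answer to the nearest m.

56 m

Two edge vectors: Pit 11→Pit 12 = (-169, -5, -51), Pit 11→Pit 13 = (-225, 95, -36).
Normal n = (Pit 11→Pit 12) × (Pit 11→Pit 13) = (5025, 5391, -17180).
So ∂z/∂x = −n_x/n_z = 0.29249 and ∂z/∂y = −n_y/n_z = 0.31380.
Intercept c from Pit 11: 902 − 66.98 − 81.27 = 753.75.
At (133, 122): z_contact = 38.9 + 38.3 + 753.75 = 830.9 m.
Depth below ground = 887 − 830.9 = 56 m.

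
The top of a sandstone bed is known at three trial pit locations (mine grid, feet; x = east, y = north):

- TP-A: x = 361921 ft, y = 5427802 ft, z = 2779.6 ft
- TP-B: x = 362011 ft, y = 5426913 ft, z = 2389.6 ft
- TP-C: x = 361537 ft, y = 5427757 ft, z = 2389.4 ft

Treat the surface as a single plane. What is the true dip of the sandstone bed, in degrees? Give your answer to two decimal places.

47.55°

Let the plane be z = a·x + b·y + c.
TP-B−TP-A: 90a − 889b = −390;  TP-C−TP-A: −384a − 45b = −390.2.
Solving gives a = 0.95343, b = 0.53522.
Gradient magnitude |∇z| = √(a² + b²) = √(0.90902 + 0.28646) = 1.09338.
True dip = arctan(1.09338) = 47.55°, dipping toward WSW (azimuth ≈ 241°).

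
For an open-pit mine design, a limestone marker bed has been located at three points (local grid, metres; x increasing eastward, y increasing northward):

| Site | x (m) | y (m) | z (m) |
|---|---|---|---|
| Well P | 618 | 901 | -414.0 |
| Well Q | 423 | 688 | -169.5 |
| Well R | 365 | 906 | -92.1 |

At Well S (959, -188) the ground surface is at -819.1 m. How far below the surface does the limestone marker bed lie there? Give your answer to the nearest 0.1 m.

46.8 m

Let the plane be z = a·x + b·y + c.
Well Q−Well P: −195a − 213b = 244.5;  Well R−Well P: −253a + 5b = 321.9.
Solving gives a = −1.27200, b = 0.01662.
Then c = -414 − a·618 − b·901 = 357.12.
At (959, -188): z_contact = −1219.85 − 3.13 + 357.12 = -865.86 m.
Depth below ground = -819.1 − (-865.86) = 46.8 m.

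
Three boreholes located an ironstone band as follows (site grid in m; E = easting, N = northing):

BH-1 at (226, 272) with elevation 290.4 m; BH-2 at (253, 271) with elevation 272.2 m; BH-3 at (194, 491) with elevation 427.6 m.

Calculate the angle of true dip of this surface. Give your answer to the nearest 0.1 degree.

40.1°

Two edge vectors: BH-1→BH-2 = (27, -1, -18.2), BH-1→BH-3 = (-32, 219, 137.2).
Normal n = (BH-1→BH-2) × (BH-1→BH-3) = (3848.6, -3122, 5881).
So ∂z/∂E = −n_x/n_z = −0.65441 and ∂z/∂N = −n_y/n_z = 0.53086.
Gradient magnitude |∇z| = √(a² + b²) = √(0.42826 + 0.28181) = 0.84266.
True dip = arctan(0.84266) = 40.1°, dipping toward SE (azimuth ≈ 129°).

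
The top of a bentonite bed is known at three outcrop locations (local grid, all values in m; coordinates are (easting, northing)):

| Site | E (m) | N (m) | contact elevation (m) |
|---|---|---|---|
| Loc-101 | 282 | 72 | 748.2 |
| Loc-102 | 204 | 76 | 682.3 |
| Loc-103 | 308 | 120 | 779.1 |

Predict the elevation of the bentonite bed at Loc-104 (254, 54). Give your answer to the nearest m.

Let the plane be z = a·E + b·N + c.
Loc-102−Loc-101: −78a + 4b = −65.9;  Loc-103−Loc-101: 26a + 48b = 30.9.
Solving gives a = 0.85416, b = 0.18108.
Then c = 748.2 − a·282 − b·72 = 494.29.
At (254, 54): z = 217.0 + 9.8 + 494.29 = 721.0 m.

721 m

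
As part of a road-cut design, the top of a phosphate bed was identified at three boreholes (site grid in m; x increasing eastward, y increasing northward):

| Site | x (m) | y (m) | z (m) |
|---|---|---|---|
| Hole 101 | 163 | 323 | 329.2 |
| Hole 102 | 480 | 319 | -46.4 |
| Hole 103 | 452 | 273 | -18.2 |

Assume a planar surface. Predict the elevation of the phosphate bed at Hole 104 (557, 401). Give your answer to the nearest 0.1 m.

-128.7 m

Two edge vectors: Hole 101→Hole 102 = (317, -4, -375.6), Hole 101→Hole 103 = (289, -50, -347.4).
Normal n = (Hole 101→Hole 102) × (Hole 101→Hole 103) = (-17390.4, 1577.4, -14694).
So ∂z/∂x = −n_x/n_z = −1.18350 and ∂z/∂y = −n_y/n_z = 0.10735.
Intercept c from Hole 101: 329.2 + 192.91 − 34.67 = 487.44.
At (557, 401): z = −659.2 + 43.0 + 487.44 = -128.7 m.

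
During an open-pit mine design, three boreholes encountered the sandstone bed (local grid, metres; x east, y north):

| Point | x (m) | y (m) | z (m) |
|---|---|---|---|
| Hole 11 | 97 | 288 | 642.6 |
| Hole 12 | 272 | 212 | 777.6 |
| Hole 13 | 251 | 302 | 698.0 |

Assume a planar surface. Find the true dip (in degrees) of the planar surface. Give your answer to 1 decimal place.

41.8°

Let the plane be z = a·x + b·y + c.
Hole 12−Hole 11: 175a − 76b = 135;  Hole 13−Hole 11: 154a + 14b = 55.4.
Solving gives a = 0.43100, b = −0.78388.
Gradient magnitude |∇z| = √(a² + b²) = √(0.18576 + 0.61446) = 0.89455.
True dip = arctan(0.89455) = 41.8°, dipping toward NNW (azimuth ≈ 331°).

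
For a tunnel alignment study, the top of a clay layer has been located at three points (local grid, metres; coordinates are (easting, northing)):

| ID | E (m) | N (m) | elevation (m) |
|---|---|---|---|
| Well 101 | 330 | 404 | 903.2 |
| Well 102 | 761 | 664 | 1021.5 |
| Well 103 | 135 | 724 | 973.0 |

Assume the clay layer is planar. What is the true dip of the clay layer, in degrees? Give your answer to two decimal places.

Let the plane be z = a·E + b·N + c.
Well 102−Well 101: 431a + 260b = 118.3;  Well 103−Well 101: −195a + 320b = 69.8.
Solving gives a = 0.10449, b = 0.28180.
Gradient magnitude |∇z| = √(a² + b²) = √(0.01092 + 0.07941) = 0.30054.
True dip = arctan(0.30054) = 16.73°, dipping toward SSW (azimuth ≈ 200°).

16.73°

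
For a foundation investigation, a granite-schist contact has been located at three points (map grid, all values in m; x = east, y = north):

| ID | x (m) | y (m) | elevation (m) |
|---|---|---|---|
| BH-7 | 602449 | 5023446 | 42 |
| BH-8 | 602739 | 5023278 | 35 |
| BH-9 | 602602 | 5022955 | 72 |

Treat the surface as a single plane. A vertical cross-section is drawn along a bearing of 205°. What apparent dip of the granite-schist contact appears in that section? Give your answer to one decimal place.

Two edge vectors: BH-7→BH-8 = (290, -168, -7), BH-7→BH-9 = (153, -491, 30).
Normal n = (BH-7→BH-8) × (BH-7→BH-9) = (-8477, -9771, -116686).
So ∂z/∂x = −n_x/n_z = −0.07265 and ∂z/∂y = −n_y/n_z = −0.08374.
Unit vector along 205° is (sin 205°, cos 205°) = (-0.4226, -0.9063).
Slope in that direction = a·(-0.4226) + b·(-0.9063) = 0.10659.
Apparent dip = arctan|0.10659| = 6.1° (true dip is 6.3°, so apparent ≤ true as expected).

6.1°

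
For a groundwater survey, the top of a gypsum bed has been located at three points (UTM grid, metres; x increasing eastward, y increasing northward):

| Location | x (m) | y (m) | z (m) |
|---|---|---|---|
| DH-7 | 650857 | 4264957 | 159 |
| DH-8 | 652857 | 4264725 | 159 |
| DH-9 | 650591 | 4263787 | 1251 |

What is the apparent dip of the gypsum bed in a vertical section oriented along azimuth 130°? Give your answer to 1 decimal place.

26.7°

Two edge vectors: DH-7→DH-8 = (2000, -232, 0), DH-7→DH-9 = (-266, -1170, 1092).
Normal n = (DH-7→DH-8) × (DH-7→DH-9) = (-253344, -2184000, -2401712).
So ∂z/∂x = −n_x/n_z = −0.10548 and ∂z/∂y = −n_y/n_z = −0.90935.
Unit vector along 130° is (sin 130°, cos 130°) = (0.7660, -0.6428).
Slope in that direction = a·(0.7660) + b·(-0.6428) = 0.50371.
Apparent dip = arctan|0.50371| = 26.7° (true dip is 42.5°, so apparent ≤ true as expected).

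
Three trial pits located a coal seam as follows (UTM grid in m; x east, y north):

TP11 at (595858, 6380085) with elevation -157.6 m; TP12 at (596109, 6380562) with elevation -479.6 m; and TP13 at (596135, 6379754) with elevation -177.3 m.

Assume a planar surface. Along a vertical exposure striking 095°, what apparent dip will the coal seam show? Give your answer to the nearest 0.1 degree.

Two edge vectors: TP11→TP12 = (251, 477, -322), TP11→TP13 = (277, -331, -19.7).
Normal n = (TP11→TP12) × (TP11→TP13) = (-115978.9, -84249.3, -215210).
So ∂z/∂x = −n_x/n_z = −0.53891 and ∂z/∂y = −n_y/n_z = −0.39147.
Unit vector along 095° is (sin 95°, cos 95°) = (0.9962, -0.0872).
Slope in that direction = a·(0.9962) + b·(-0.0872) = −0.50274.
Apparent dip = arctan|0.50274| = 26.7° (true dip is 33.7°, so apparent ≤ true as expected).

26.7°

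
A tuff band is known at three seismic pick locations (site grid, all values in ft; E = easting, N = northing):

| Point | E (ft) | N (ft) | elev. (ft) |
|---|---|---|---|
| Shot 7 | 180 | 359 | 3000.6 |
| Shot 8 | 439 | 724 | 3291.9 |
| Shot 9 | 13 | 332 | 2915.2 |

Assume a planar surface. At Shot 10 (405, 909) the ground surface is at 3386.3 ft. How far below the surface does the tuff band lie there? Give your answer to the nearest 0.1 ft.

18.1 ft

Two edge vectors: Shot 7→Shot 8 = (259, 365, 291.3), Shot 7→Shot 9 = (-167, -27, -85.4).
Normal n = (Shot 7→Shot 8) × (Shot 7→Shot 9) = (-23305.9, -26528.5, 53962).
So ∂z/∂E = −n_x/n_z = 0.43189 and ∂z/∂N = −n_y/n_z = 0.49161.
Intercept c from Shot 7: 3000.6 − 77.74 − 176.49 = 2746.37.
At (405, 909): z_contact = 174.92 + 446.88 + 2746.37 = 3368.16 ft.
Depth below ground = 3386.3 − 3368.16 = 18.1 ft.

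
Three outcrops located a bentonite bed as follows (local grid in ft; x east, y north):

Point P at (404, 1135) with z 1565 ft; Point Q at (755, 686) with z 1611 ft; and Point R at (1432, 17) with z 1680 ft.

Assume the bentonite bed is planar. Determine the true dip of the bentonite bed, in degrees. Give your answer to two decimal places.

Let the plane be z = a·x + b·y + c.
Point Q−Point P: 351a − 449b = 46;  Point R−Point P: 1028a − 1118b = 115.
Solving gives a = 0.00299, b = −0.10011.
Gradient magnitude |∇z| = √(a² + b²) = √(0.00001 + 0.01002) = 0.10015.
True dip = arctan(0.10015) = 5.72°, dipping toward N (azimuth ≈ 358°).

5.72°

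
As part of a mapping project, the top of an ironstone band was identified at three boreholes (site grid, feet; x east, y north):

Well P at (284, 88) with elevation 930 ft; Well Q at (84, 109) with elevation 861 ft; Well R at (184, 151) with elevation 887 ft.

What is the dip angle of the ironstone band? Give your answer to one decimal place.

20.1°

Two edge vectors: Well P→Well Q = (-200, 21, -69), Well P→Well R = (-100, 63, -43).
Normal n = (Well P→Well Q) × (Well P→Well R) = (3444, -1700, -10500).
So ∂z/∂x = −n_x/n_z = 0.32800 and ∂z/∂y = −n_y/n_z = −0.16190.
Gradient magnitude |∇z| = √(a² + b²) = √(0.10758 + 0.02621) = 0.36578.
True dip = arctan(0.36578) = 20.1°, dipping toward WNW (azimuth ≈ 296°).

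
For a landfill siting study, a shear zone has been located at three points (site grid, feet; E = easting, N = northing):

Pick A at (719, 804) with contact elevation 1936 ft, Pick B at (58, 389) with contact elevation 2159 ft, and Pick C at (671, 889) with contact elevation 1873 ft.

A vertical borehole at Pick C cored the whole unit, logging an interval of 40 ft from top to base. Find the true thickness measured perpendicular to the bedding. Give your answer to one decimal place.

32.9 ft

Let the plane be z = a·E + b·N + c.
Pick B−Pick A: −661a − 415b = 223;  Pick C−Pick A: −48a + 85b = −63.
Solving gives a = 0.09447, b = −0.68783.
|∇z| = √(a²+b²) = 0.69428, so dip δ = arctan(0.69428) = 34.77°.
True thickness = vertical thickness × cos δ = 40 × cos 34.77° = 32.9 ft.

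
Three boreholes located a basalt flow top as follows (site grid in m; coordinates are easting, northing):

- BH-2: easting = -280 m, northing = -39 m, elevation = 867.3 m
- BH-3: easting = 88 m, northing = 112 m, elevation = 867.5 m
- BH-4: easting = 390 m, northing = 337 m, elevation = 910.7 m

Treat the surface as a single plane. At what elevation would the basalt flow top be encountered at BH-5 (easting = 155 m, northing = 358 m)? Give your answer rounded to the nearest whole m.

961 m

Let the plane be z = a·easting + b·northing + c.
BH-3−BH-2: 368a + 151b = 0.2;  BH-4−BH-2: 670a + 376b = 43.4.
Solving gives a = −0.17415, b = 0.42575.
Then c = 867.3 − a·-280 − b·-39 = 835.14.
At (155, 358): z = −27.0 + 152.4 + 835.14 = 960.6 m.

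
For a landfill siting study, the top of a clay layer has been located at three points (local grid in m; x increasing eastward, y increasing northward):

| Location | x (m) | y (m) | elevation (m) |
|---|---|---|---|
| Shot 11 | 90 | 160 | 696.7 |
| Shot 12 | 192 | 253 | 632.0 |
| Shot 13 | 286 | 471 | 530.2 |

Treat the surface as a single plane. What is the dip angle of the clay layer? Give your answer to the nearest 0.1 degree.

25.1°

Let the plane be z = a·x + b·y + c.
Shot 12−Shot 11: 102a + 93b = −64.7;  Shot 13−Shot 11: 196a + 311b = −166.5.
Solving gives a = −0.34365, b = −0.31879.
Gradient magnitude |∇z| = √(a² + b²) = √(0.11809 + 0.10163) = 0.46875.
True dip = arctan(0.46875) = 25.1°, dipping toward NE (azimuth ≈ 047°).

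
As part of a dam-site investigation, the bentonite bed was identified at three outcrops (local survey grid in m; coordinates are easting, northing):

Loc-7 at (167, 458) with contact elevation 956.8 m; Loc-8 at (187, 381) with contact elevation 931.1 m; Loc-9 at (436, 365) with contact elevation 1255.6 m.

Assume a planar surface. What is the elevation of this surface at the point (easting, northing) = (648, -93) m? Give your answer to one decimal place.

1228.1 m

Let the plane be z = a·easting + b·northing + c.
Loc-8−Loc-7: 20a − 77b = −25.7;  Loc-9−Loc-7: 269a − 93b = 298.8.
Solving gives a = 1.34714, b = 0.68367.
Then c = 956.8 − a·167 − b·458 = 418.70.
At (648, -93): z = 872.9 − 63.6 + 418.70 = 1228.1 m.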